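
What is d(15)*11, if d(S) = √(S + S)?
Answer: 11*√30 ≈ 60.250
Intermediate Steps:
d(S) = √2*√S (d(S) = √(2*S) = √2*√S)
d(15)*11 = (√2*√15)*11 = √30*11 = 11*√30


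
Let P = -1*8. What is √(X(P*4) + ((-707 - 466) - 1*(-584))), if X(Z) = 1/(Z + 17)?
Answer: 94*I*√15/15 ≈ 24.271*I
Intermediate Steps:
P = -8
X(Z) = 1/(17 + Z)
√(X(P*4) + ((-707 - 466) - 1*(-584))) = √(1/(17 - 8*4) + ((-707 - 466) - 1*(-584))) = √(1/(17 - 32) + (-1173 + 584)) = √(1/(-15) - 589) = √(-1/15 - 589) = √(-8836/15) = 94*I*√15/15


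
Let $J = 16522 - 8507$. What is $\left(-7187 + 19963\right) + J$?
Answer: $20791$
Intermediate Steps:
$J = 8015$ ($J = 16522 - 8507 = 8015$)
$\left(-7187 + 19963\right) + J = \left(-7187 + 19963\right) + 8015 = 12776 + 8015 = 20791$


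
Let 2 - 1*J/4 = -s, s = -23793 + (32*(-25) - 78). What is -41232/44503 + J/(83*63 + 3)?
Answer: -383925321/19403308 ≈ -19.787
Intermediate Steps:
s = -24671 (s = -23793 + (-800 - 78) = -23793 - 878 = -24671)
J = -98676 (J = 8 - (-4)*(-24671) = 8 - 4*24671 = 8 - 98684 = -98676)
-41232/44503 + J/(83*63 + 3) = -41232/44503 - 98676/(83*63 + 3) = -41232*1/44503 - 98676/(5229 + 3) = -41232/44503 - 98676/5232 = -41232/44503 - 98676*1/5232 = -41232/44503 - 8223/436 = -383925321/19403308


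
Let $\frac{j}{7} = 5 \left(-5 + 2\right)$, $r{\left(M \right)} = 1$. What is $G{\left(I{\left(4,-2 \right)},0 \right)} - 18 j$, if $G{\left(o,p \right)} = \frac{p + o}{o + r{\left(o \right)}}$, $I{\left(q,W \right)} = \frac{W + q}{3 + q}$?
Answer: $\frac{17012}{9} \approx 1890.2$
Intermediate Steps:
$I{\left(q,W \right)} = \frac{W + q}{3 + q}$
$G{\left(o,p \right)} = \frac{o + p}{1 + o}$ ($G{\left(o,p \right)} = \frac{p + o}{o + 1} = \frac{o + p}{1 + o}$)
$j = -105$ ($j = 7 \cdot 5 \left(-5 + 2\right) = 7 \cdot 5 \left(-3\right) = 7 \left(-15\right) = -105$)
$G{\left(I{\left(4,-2 \right)},0 \right)} - 18 j = \frac{\frac{-2 + 4}{3 + 4} + 0}{1 + \frac{-2 + 4}{3 + 4}} - -1890 = \frac{\frac{1}{7} \cdot 2 + 0}{1 + \frac{1}{7} \cdot 2} + 1890 = \frac{\frac{2}{7} + 0}{1 + \frac{2}{7}} + 1890 = \frac{1}{\frac{9}{7}} \cdot \frac{2}{7} + 1890 = \frac{7}{9} \cdot \frac{2}{7} + 1890 = \frac{2}{9} + 1890 = \frac{17012}{9}$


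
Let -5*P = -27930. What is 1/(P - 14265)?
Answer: -1/8679 ≈ -0.00011522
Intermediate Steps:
P = 5586 (P = -⅕*(-27930) = 5586)
1/(P - 14265) = 1/(5586 - 14265) = 1/(-8679) = -1/8679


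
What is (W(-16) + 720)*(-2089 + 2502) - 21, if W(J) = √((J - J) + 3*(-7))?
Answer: 297339 + 413*I*√21 ≈ 2.9734e+5 + 1892.6*I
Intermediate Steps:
W(J) = I*√21 (W(J) = √(0 - 21) = √(-21) = I*√21)
(W(-16) + 720)*(-2089 + 2502) - 21 = (I*√21 + 720)*(-2089 + 2502) - 21 = (720 + I*√21)*413 - 21 = (297360 + 413*I*√21) - 21 = 297339 + 413*I*√21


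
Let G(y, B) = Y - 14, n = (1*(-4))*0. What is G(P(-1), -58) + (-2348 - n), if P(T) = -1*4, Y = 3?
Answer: -2359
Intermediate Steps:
n = 0 (n = -4*0 = 0)
P(T) = -4
G(y, B) = -11 (G(y, B) = 3 - 14 = -11)
G(P(-1), -58) + (-2348 - n) = -11 + (-2348 - 1*0) = -11 + (-2348 + 0) = -11 - 2348 = -2359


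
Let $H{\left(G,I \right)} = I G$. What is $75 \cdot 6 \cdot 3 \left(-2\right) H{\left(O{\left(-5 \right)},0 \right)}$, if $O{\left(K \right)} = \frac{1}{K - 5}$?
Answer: $0$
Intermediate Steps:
$O{\left(K \right)} = \frac{1}{-5 + K}$
$H{\left(G,I \right)} = G I$
$75 \cdot 6 \cdot 3 \left(-2\right) H{\left(O{\left(-5 \right)},0 \right)} = 75 \cdot 6 \cdot 3 \left(-2\right) \frac{1}{-5 - 5} \cdot 0 = 75 \cdot 18 \left(-2\right) \frac{1}{-10} \cdot 0 = 75 \left(-36\right) \left(\left(- \frac{1}{10}\right) 0\right) = \left(-2700\right) 0 = 0$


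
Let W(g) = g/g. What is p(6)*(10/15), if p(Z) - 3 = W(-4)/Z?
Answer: 19/9 ≈ 2.1111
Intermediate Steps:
W(g) = 1
p(Z) = 3 + 1/Z
p(6)*(10/15) = (3 + 1/6)*(10/15) = (3 + ⅙)*(10*(1/15)) = (19/6)*(⅔) = 19/9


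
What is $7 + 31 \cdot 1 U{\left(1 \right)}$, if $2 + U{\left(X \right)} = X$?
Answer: $-24$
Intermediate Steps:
$U{\left(X \right)} = -2 + X$
$7 + 31 \cdot 1 U{\left(1 \right)} = 7 + 31 \cdot 1 \left(-2 + 1\right) = 7 + 31 \left(-1\right) = 7 - 31 = -24$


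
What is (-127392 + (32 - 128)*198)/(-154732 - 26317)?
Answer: 146400/181049 ≈ 0.80862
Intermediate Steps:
(-127392 + (32 - 128)*198)/(-154732 - 26317) = (-127392 - 96*198)/(-181049) = (-127392 - 19008)*(-1/181049) = -146400*(-1/181049) = 146400/181049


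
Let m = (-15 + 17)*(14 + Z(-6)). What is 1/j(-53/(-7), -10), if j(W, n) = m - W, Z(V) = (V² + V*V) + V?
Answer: 7/1067 ≈ 0.0065605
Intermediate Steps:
Z(V) = V + 2*V² (Z(V) = (V² + V²) + V = 2*V² + V = V + 2*V²)
m = 160 (m = (-15 + 17)*(14 - 6*(1 + 2*(-6))) = 2*(14 - 6*(1 - 12)) = 2*(14 - 6*(-11)) = 2*(14 + 66) = 2*80 = 160)
j(W, n) = 160 - W
1/j(-53/(-7), -10) = 1/(160 - (-53)/(-7)) = 1/(160 - (-53)*(-1)/7) = 1/(160 - 1*53/7) = 1/(160 - 53/7) = 1/(1067/7) = 7/1067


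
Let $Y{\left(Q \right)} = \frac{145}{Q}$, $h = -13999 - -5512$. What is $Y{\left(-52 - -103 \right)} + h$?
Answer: $- \frac{432692}{51} \approx -8484.2$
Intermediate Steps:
$h = -8487$ ($h = -13999 + 5512 = -8487$)
$Y{\left(-52 - -103 \right)} + h = \frac{145}{-52 - -103} - 8487 = \frac{145}{-52 + 103} - 8487 = \frac{145}{51} - 8487 = - \frac{432692}{51}$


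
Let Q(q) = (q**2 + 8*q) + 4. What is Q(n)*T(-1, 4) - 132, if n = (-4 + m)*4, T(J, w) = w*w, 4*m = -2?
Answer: 2812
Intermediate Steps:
m = -1/2 (m = (1/4)*(-2) = -1/2 ≈ -0.50000)
T(J, w) = w**2
n = -18 (n = (-4 - 1/2)*4 = -9/2*4 = -18)
Q(q) = 4 + q**2 + 8*q
Q(n)*T(-1, 4) - 132 = (4 + (-18)**2 + 8*(-18))*4**2 - 132 = (4 + 324 - 144)*16 - 132 = 184*16 - 132 = 2944 - 132 = 2812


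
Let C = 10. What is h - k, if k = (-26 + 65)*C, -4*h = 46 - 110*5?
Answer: -264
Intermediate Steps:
h = 126 (h = -(46 - 110*5)/4 = -(46 - 550)/4 = -1/4*(-504) = 126)
k = 390 (k = (-26 + 65)*10 = 39*10 = 390)
h - k = 126 - 1*390 = 126 - 390 = -264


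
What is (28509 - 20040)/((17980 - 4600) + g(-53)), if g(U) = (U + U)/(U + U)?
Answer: 8469/13381 ≈ 0.63291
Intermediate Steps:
g(U) = 1 (g(U) = (2*U)/((2*U)) = (2*U)*(1/(2*U)) = 1)
(28509 - 20040)/((17980 - 4600) + g(-53)) = (28509 - 20040)/((17980 - 4600) + 1) = 8469/(13380 + 1) = 8469/13381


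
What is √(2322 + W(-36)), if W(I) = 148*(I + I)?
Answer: 3*I*√926 ≈ 91.291*I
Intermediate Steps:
W(I) = 296*I (W(I) = 148*(2*I) = 296*I)
√(2322 + W(-36)) = √(2322 + 296*(-36)) = √(2322 - 10656) = √(-8334) = 3*I*√926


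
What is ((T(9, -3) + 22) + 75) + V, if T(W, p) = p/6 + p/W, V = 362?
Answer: 2749/6 ≈ 458.17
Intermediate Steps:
T(W, p) = p/6 + p/W (T(W, p) = p*(⅙) + p/W = p/6 + p/W)
((T(9, -3) + 22) + 75) + V = ((((⅙)*(-3) - 3/9) + 22) + 75) + 362 = (((-½ - 3*⅑) + 22) + 75) + 362 = (((-½ - ⅓) + 22) + 75) + 362 = ((-⅚ + 22) + 75) + 362 = (127/6 + 75) + 362 = 577/6 + 362 = 2749/6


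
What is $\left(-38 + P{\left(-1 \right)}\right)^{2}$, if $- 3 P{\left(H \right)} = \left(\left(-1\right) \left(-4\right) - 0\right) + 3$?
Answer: $\frac{14641}{9} \approx 1626.8$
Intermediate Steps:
$P{\left(H \right)} = - \frac{7}{3}$ ($P{\left(H \right)} = - \frac{\left(\left(-1\right) \left(-4\right) - 0\right) + 3}{3} = - \frac{\left(4 + 0\right) + 3}{3} = - \frac{4 + 3}{3} = \left(- \frac{1}{3}\right) 7 = - \frac{7}{3}$)
$\left(-38 + P{\left(-1 \right)}\right)^{2} = \left(-38 - \frac{7}{3}\right)^{2} = \left(- \frac{121}{3}\right)^{2} = \frac{14641}{9}$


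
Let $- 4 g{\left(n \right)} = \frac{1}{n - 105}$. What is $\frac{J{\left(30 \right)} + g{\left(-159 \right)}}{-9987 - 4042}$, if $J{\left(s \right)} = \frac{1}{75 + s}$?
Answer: $- \frac{129}{172837280} \approx -7.4637 \cdot 10^{-7}$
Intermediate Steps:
$g{\left(n \right)} = - \frac{1}{4 \left(-105 + n\right)}$ ($g{\left(n \right)} = - \frac{1}{4 \left(n - 105\right)} = - \frac{1}{4 \left(-105 + n\right)}$)
$\frac{J{\left(30 \right)} + g{\left(-159 \right)}}{-9987 - 4042} = \frac{\frac{1}{75 + 30} - \frac{1}{-420 + 4 \left(-159\right)}}{-9987 - 4042} = \frac{\frac{1}{105} - \frac{1}{-420 - 636}}{-14029} = \left(\frac{1}{105} - \frac{1}{-1056}\right) \left(- \frac{1}{14029}\right) = \left(\frac{1}{105} - - \frac{1}{1056}\right) \left(- \frac{1}{14029}\right) = \left(\frac{1}{105} + \frac{1}{1056}\right) \left(- \frac{1}{14029}\right) = \frac{129}{12320} \left(- \frac{1}{14029}\right) = - \frac{129}{172837280}$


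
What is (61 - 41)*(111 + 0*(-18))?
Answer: 2220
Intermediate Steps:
(61 - 41)*(111 + 0*(-18)) = 20*(111 + 0) = 20*111 = 2220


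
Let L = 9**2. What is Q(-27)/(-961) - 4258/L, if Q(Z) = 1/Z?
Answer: -4091935/77841 ≈ -52.568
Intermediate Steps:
L = 81
Q(-27)/(-961) - 4258/L = 1/(-27*(-961)) - 4258/81 = -1/27*(-1/961) - 4258*1/81 = 1/25947 - 4258/81 = -4091935/77841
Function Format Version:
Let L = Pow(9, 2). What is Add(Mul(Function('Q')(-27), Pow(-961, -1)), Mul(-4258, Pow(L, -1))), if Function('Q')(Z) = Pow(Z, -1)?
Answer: Rational(-4091935, 77841) ≈ -52.568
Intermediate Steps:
L = 81
Add(Mul(Function('Q')(-27), Pow(-961, -1)), Mul(-4258, Pow(L, -1))) = Add(Mul(Pow(-27, -1), Pow(-961, -1)), Mul(-4258, Pow(81, -1))) = Add(Mul(Rational(-1, 27), Rational(-1, 961)), Mul(-4258, Rational(1, 81))) = Add(Rational(1, 25947), Rational(-4258, 81)) = Rational(-4091935, 77841)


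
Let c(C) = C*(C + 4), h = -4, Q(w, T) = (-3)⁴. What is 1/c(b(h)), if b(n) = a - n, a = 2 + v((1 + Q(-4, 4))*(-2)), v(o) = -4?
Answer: 1/12 ≈ 0.083333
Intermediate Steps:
Q(w, T) = 81
a = -2 (a = 2 - 4 = -2)
b(n) = -2 - n
c(C) = C*(4 + C)
1/c(b(h)) = 1/((-2 - 1*(-4))*(4 + (-2 - 1*(-4)))) = 1/((-2 + 4)*(4 + (-2 + 4))) = 1/(2*(4 + 2)) = 1/(2*6) = 1/12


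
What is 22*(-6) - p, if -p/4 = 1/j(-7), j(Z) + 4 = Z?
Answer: -1456/11 ≈ -132.36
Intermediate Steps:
j(Z) = -4 + Z
p = 4/11 (p = -4/(-4 - 7) = -4/(-11) = -4*(-1/11) = 4/11 ≈ 0.36364)
22*(-6) - p = 22*(-6) - 1*4/11 = -132 - 4/11 = -1456/11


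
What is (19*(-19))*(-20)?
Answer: 7220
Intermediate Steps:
(19*(-19))*(-20) = -361*(-20) = 7220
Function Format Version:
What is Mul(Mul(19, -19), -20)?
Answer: 7220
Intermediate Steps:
Mul(Mul(19, -19), -20) = Mul(-361, -20) = 7220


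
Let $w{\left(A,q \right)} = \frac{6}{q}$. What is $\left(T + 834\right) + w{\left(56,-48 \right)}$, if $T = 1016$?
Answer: $\frac{14799}{8} \approx 1849.9$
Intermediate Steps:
$\left(T + 834\right) + w{\left(56,-48 \right)} = \left(1016 + 834\right) + \frac{6}{-48} = 1850 + 6 \left(- \frac{1}{48}\right) = 1850 - \frac{1}{8} = \frac{14799}{8}$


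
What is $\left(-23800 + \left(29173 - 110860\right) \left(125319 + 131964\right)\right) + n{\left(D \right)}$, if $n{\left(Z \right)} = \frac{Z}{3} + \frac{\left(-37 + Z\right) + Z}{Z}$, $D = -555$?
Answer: $- \frac{315250506059}{15} \approx -2.1017 \cdot 10^{10}$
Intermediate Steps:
$n{\left(Z \right)} = \frac{Z}{3} + \frac{-37 + 2 Z}{Z}$ ($n{\left(Z \right)} = Z \frac{1}{3} + \frac{-37 + 2 Z}{Z} = \frac{Z}{3} + \frac{-37 + 2 Z}{Z}$)
$\left(-23800 + \left(29173 - 110860\right) \left(125319 + 131964\right)\right) + n{\left(D \right)} = \left(-23800 + \left(29173 - 110860\right) \left(125319 + 131964\right)\right) + \left(2 - \frac{37}{-555} + \frac{1}{3} \left(-555\right)\right) = \left(-23800 - 21016676421\right) - \frac{2744}{15} = \left(-23800 - 21016676421\right) + \left(2 + \frac{1}{15} - 185\right) = -21016700221 - \frac{2744}{15} = - \frac{315250506059}{15}$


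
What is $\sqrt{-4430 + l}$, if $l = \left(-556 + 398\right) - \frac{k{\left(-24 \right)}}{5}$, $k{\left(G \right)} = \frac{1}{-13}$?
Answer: $\frac{i \sqrt{19384235}}{65} \approx 67.735 i$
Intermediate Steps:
$k{\left(G \right)} = - \frac{1}{13}$
$l = - \frac{10269}{65}$ ($l = \left(-556 + 398\right) - - \frac{1}{13 \cdot 5} = -158 - \left(- \frac{1}{13}\right) \frac{1}{5} = -158 - - \frac{1}{65} = -158 + \frac{1}{65} = - \frac{10269}{65} \approx -157.98$)
$\sqrt{-4430 + l} = \sqrt{-4430 - \frac{10269}{65}} = \sqrt{- \frac{298219}{65}} = \frac{i \sqrt{19384235}}{65}$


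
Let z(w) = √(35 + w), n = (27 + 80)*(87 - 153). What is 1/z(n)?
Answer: -I*√7027/7027 ≈ -0.011929*I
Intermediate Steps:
n = -7062 (n = 107*(-66) = -7062)
1/z(n) = 1/(√(35 - 7062)) = 1/(√(-7027)) = 1/(I*√7027) = -I*√7027/7027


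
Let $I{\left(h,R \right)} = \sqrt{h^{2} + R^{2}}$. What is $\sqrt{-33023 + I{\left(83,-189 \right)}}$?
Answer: $\sqrt{-33023 + \sqrt{42610}} \approx 181.15 i$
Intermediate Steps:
$I{\left(h,R \right)} = \sqrt{R^{2} + h^{2}}$
$\sqrt{-33023 + I{\left(83,-189 \right)}} = \sqrt{-33023 + \sqrt{\left(-189\right)^{2} + 83^{2}}} = \sqrt{-33023 + \sqrt{35721 + 6889}} = \sqrt{-33023 + \sqrt{42610}}$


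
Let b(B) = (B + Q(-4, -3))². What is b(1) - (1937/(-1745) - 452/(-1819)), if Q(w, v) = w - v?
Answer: 2734663/3174155 ≈ 0.86154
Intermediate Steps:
b(B) = (-1 + B)² (b(B) = (B + (-4 - 1*(-3)))² = (B + (-4 + 3))² = (B - 1)² = (-1 + B)²)
b(1) - (1937/(-1745) - 452/(-1819)) = (-1 + 1)² - (1937/(-1745) - 452/(-1819)) = 0² - (1937*(-1/1745) - 452*(-1/1819)) = 0 - (-1937/1745 + 452/1819) = 0 - 1*(-2734663/3174155) = 0 + 2734663/3174155 = 2734663/3174155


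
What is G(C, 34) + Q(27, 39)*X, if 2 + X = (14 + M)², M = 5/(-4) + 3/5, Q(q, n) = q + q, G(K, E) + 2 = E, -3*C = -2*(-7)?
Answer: 1909603/200 ≈ 9548.0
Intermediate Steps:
C = -14/3 (C = -(-2)*(-7)/3 = -⅓*14 = -14/3 ≈ -4.6667)
G(K, E) = -2 + E
Q(q, n) = 2*q
M = -13/20 (M = 5*(-¼) + 3*(⅕) = -5/4 + ⅗ = -13/20 ≈ -0.65000)
X = 70489/400 (X = -2 + (14 - 13/20)² = -2 + (267/20)² = -2 + 71289/400 = 70489/400 ≈ 176.22)
G(C, 34) + Q(27, 39)*X = (-2 + 34) + (2*27)*(70489/400) = 32 + 54*(70489/400) = 32 + 1903203/200 = 1909603/200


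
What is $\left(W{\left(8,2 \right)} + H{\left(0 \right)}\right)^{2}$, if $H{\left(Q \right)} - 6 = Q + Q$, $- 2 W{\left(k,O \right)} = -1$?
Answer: $\frac{169}{4} \approx 42.25$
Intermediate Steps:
$W{\left(k,O \right)} = \frac{1}{2}$ ($W{\left(k,O \right)} = \left(- \frac{1}{2}\right) \left(-1\right) = \frac{1}{2}$)
$H{\left(Q \right)} = 6 + 2 Q$ ($H{\left(Q \right)} = 6 + \left(Q + Q\right) = 6 + 2 Q$)
$\left(W{\left(8,2 \right)} + H{\left(0 \right)}\right)^{2} = \left(\frac{1}{2} + \left(6 + 2 \cdot 0\right)\right)^{2} = \left(\frac{1}{2} + \left(6 + 0\right)\right)^{2} = \left(\frac{1}{2} + 6\right)^{2} = \left(\frac{13}{2}\right)^{2} = \frac{169}{4}$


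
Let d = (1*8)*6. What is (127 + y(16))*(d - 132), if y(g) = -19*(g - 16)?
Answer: -10668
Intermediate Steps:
y(g) = 304 - 19*g (y(g) = -19*(-16 + g) = 304 - 19*g)
d = 48 (d = 8*6 = 48)
(127 + y(16))*(d - 132) = (127 + (304 - 19*16))*(48 - 132) = (127 + (304 - 304))*(-84) = (127 + 0)*(-84) = 127*(-84) = -10668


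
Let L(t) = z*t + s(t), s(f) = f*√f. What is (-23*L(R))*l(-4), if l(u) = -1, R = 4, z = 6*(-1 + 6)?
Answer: 2944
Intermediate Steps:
s(f) = f^(3/2)
z = 30 (z = 6*5 = 30)
L(t) = t^(3/2) + 30*t (L(t) = 30*t + t^(3/2) = t^(3/2) + 30*t)
(-23*L(R))*l(-4) = -23*(4^(3/2) + 30*4)*(-1) = -23*(8 + 120)*(-1) = -23*128*(-1) = -2944*(-1) = 2944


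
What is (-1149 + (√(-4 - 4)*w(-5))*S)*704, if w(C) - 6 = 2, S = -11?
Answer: -808896 - 123904*I*√2 ≈ -8.089e+5 - 1.7523e+5*I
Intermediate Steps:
w(C) = 8 (w(C) = 6 + 2 = 8)
(-1149 + (√(-4 - 4)*w(-5))*S)*704 = (-1149 + (√(-4 - 4)*8)*(-11))*704 = (-1149 + (√(-8)*8)*(-11))*704 = (-1149 + ((2*I*√2)*8)*(-11))*704 = (-1149 + (16*I*√2)*(-11))*704 = (-1149 - 176*I*√2)*704 = -808896 - 123904*I*√2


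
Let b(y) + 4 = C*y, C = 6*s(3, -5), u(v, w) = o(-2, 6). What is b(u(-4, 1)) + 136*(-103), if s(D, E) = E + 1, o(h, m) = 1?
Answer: -14036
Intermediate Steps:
u(v, w) = 1
s(D, E) = 1 + E
C = -24 (C = 6*(1 - 5) = 6*(-4) = -24)
b(y) = -4 - 24*y
b(u(-4, 1)) + 136*(-103) = (-4 - 24*1) + 136*(-103) = (-4 - 24) - 14008 = -28 - 14008 = -14036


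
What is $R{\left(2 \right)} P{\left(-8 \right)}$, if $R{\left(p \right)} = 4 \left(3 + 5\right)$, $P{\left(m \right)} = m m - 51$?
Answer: $416$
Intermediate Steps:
$P{\left(m \right)} = -51 + m^{2}$ ($P{\left(m \right)} = m^{2} - 51 = -51 + m^{2}$)
$R{\left(p \right)} = 32$ ($R{\left(p \right)} = 4 \cdot 8 = 32$)
$R{\left(2 \right)} P{\left(-8 \right)} = 32 \left(-51 + \left(-8\right)^{2}\right) = 32 \left(-51 + 64\right) = 32 \cdot 13 = 416$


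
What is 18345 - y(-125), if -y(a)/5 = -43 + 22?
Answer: 18240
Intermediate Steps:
y(a) = 105 (y(a) = -5*(-43 + 22) = -5*(-21) = 105)
18345 - y(-125) = 18345 - 1*105 = 18345 - 105 = 18240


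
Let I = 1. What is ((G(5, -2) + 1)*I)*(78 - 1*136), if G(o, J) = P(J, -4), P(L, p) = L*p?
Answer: -522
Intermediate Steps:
G(o, J) = -4*J (G(o, J) = J*(-4) = -4*J)
((G(5, -2) + 1)*I)*(78 - 1*136) = ((-4*(-2) + 1)*1)*(78 - 1*136) = ((8 + 1)*1)*(78 - 136) = (9*1)*(-58) = 9*(-58) = -522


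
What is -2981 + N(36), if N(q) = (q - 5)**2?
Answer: -2020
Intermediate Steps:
N(q) = (-5 + q)**2
-2981 + N(36) = -2981 + (-5 + 36)**2 = -2981 + 31**2 = -2981 + 961 = -2020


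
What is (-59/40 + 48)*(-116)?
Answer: -53969/10 ≈ -5396.9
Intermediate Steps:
(-59/40 + 48)*(-116) = (1861/40)*(-116) = -53969/10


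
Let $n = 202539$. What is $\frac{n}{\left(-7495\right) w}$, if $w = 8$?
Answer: $- \frac{202539}{59960} \approx -3.3779$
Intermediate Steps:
$\frac{n}{\left(-7495\right) w} = \frac{202539}{\left(-7495\right) 8} = \frac{202539}{-59960} = 202539 \left(- \frac{1}{59960}\right) = - \frac{202539}{59960}$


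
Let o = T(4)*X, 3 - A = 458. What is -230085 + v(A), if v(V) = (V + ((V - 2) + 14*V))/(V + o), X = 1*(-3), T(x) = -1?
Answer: -51995569/226 ≈ -2.3007e+5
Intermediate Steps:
X = -3
A = -455 (A = 3 - 1*458 = 3 - 458 = -455)
o = 3 (o = -1*(-3) = 3)
v(V) = (-2 + 16*V)/(3 + V) (v(V) = (V + ((V - 2) + 14*V))/(V + 3) = (V + ((-2 + V) + 14*V))/(3 + V) = (V + (-2 + 15*V))/(3 + V) = (-2 + 16*V)/(3 + V))
-230085 + v(A) = -230085 + 2*(-1 + 8*(-455))/(3 - 455) = -230085 + 2*(-1 - 3640)/(-452) = -230085 + 2*(-1/452)*(-3641) = -230085 + 3641/226 = -51995569/226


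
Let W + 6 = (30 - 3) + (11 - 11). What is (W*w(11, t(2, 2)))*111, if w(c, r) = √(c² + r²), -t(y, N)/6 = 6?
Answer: 2331*√1417 ≈ 87746.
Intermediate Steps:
t(y, N) = -36 (t(y, N) = -6*6 = -36)
W = 21 (W = -6 + ((30 - 3) + (11 - 11)) = -6 + (27 + 0) = -6 + 27 = 21)
(W*w(11, t(2, 2)))*111 = (21*√(11² + (-36)²))*111 = (21*√(121 + 1296))*111 = (21*√1417)*111 = 2331*√1417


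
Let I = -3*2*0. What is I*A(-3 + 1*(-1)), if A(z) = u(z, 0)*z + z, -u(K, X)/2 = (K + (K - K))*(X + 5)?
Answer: 0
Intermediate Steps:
u(K, X) = -2*K*(5 + X) (u(K, X) = -2*(K + (K - K))*(X + 5) = -2*(K + 0)*(5 + X) = -2*K*(5 + X))
A(z) = z - 10*z² (A(z) = (-2*z*(5 + 0))*z + z = (-2*z*5)*z + z = (-10*z)*z + z = -10*z² + z = z - 10*z²)
I = 0 (I = -6*0 = 0)
I*A(-3 + 1*(-1)) = 0*((-3 + 1*(-1))*(1 - 10*(-3 + 1*(-1)))) = 0*((-3 - 1)*(1 - 10*(-3 - 1))) = 0*(-4*(1 - 10*(-4))) = 0*(-4*(1 + 40)) = 0*(-4*41) = 0*(-164) = 0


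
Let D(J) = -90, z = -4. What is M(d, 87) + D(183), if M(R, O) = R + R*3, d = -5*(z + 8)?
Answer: -170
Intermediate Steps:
d = -20 (d = -5*(-4 + 8) = -5*4 = -20)
M(R, O) = 4*R (M(R, O) = R + 3*R = 4*R)
M(d, 87) + D(183) = 4*(-20) - 90 = -80 - 90 = -170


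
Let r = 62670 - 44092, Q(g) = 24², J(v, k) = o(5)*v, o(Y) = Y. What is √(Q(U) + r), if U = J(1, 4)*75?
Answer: √19154 ≈ 138.40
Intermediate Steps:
J(v, k) = 5*v
U = 375 (U = (5*1)*75 = 5*75 = 375)
Q(g) = 576
r = 18578
√(Q(U) + r) = √(576 + 18578) = √19154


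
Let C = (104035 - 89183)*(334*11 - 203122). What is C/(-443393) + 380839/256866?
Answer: 24550250393273/3673954398 ≈ 6682.2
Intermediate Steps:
C = -2962201696 (C = 14852*(3674 - 203122) = 14852*(-199448) = -2962201696)
C/(-443393) + 380839/256866 = -2962201696/(-443393) + 380839/256866 = -2962201696*(-1/443393) + 380839*(1/256866) = 2962201696/443393 + 380839/256866 = 24550250393273/3673954398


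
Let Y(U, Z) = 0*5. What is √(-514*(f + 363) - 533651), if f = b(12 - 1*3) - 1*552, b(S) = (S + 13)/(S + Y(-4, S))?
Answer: I*√3939853/3 ≈ 661.64*I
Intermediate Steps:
Y(U, Z) = 0
b(S) = (13 + S)/S (b(S) = (S + 13)/(S + 0) = (13 + S)/S)
f = -4946/9 (f = (13 + (12 - 1*3))/(12 - 1*3) - 1*552 = (13 + (12 - 3))/(12 - 3) - 552 = (13 + 9)/9 - 552 = (⅑)*22 - 552 = 22/9 - 552 = -4946/9 ≈ -549.56)
√(-514*(f + 363) - 533651) = √(-514*(-4946/9 + 363) - 533651) = √(-514*(-1679/9) - 533651) = √(863006/9 - 533651) = √(-3939853/9) = I*√3939853/3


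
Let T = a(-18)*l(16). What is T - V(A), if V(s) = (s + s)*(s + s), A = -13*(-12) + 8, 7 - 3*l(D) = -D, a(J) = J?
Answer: -107722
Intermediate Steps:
l(D) = 7/3 + D/3 (l(D) = 7/3 - (-1)*D/3 = 7/3 + D/3)
T = -138 (T = -18*(7/3 + (1/3)*16) = -18*(7/3 + 16/3) = -18*23/3 = -138)
A = 164 (A = 156 + 8 = 164)
V(s) = 4*s**2 (V(s) = (2*s)*(2*s) = 4*s**2)
T - V(A) = -138 - 4*164**2 = -138 - 4*26896 = -138 - 1*107584 = -138 - 107584 = -107722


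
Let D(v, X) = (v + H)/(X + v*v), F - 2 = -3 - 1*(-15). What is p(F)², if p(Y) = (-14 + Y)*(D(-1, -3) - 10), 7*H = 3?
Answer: 0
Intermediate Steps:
H = 3/7 (H = (⅐)*3 = 3/7 ≈ 0.42857)
F = 14 (F = 2 + (-3 - 1*(-15)) = 2 + (-3 + 15) = 2 + 12 = 14)
D(v, X) = (3/7 + v)/(X + v²) (D(v, X) = (v + 3/7)/(X + v*v) = (3/7 + v)/(X + v²))
p(Y) = 136 - 68*Y/7 (p(Y) = (-14 + Y)*((3/7 - 1)/(-3 + (-1)²) - 10) = (-14 + Y)*(-4/7/(-3 + 1) - 10) = (-14 + Y)*(-4/7/(-2) - 10) = (-14 + Y)*(-½*(-4/7) - 10) = (-14 + Y)*(2/7 - 10) = (-14 + Y)*(-68/7) = 136 - 68*Y/7)
p(F)² = (136 - 68/7*14)² = (136 - 136)² = 0² = 0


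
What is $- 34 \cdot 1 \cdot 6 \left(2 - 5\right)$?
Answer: $612$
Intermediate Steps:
$- 34 \cdot 1 \cdot 6 \left(2 - 5\right) = - 34 \cdot 6 \left(-3\right) = \left(-34\right) \left(-18\right) = 612$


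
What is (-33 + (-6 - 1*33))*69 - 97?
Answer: -5065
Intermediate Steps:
(-33 + (-6 - 1*33))*69 - 97 = (-33 + (-6 - 33))*69 - 97 = (-33 - 39)*69 - 97 = -72*69 - 97 = -4968 - 97 = -5065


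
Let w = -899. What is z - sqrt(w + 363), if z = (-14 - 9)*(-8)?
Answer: 184 - 2*I*sqrt(134) ≈ 184.0 - 23.152*I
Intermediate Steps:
z = 184 (z = -23*(-8) = 184)
z - sqrt(w + 363) = 184 - sqrt(-899 + 363) = 184 - sqrt(-536) = 184 - 2*I*sqrt(134)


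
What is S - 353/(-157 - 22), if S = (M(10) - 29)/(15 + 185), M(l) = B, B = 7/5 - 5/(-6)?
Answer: 1974263/1074000 ≈ 1.8382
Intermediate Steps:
B = 67/30 (B = 7*(⅕) - 5*(-⅙) = 7/5 + ⅚ = 67/30 ≈ 2.2333)
M(l) = 67/30
S = -803/6000 (S = (67/30 - 29)/(15 + 185) = -803/30/200 = -803/30*1/200 = -803/6000 ≈ -0.13383)
S - 353/(-157 - 22) = -803/6000 - 353/(-157 - 22) = -803/6000 - 353/(-179) = -803/6000 - 353*(-1)/179 = -803/6000 - 1*(-353/179) = -803/6000 + 353/179 = 1974263/1074000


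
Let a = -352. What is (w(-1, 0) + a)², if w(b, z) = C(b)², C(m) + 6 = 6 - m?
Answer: 123201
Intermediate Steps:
C(m) = -m (C(m) = -6 + (6 - m) = -m)
w(b, z) = b² (w(b, z) = (-b)² = b²)
(w(-1, 0) + a)² = ((-1)² - 352)² = (1 - 352)² = (-351)² = 123201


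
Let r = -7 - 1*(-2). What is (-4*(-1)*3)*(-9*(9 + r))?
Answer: -432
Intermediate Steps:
r = -5 (r = -7 + 2 = -5)
(-4*(-1)*3)*(-9*(9 + r)) = (-4*(-1)*3)*(-9*(9 - 5)) = (4*3)*(-9*4) = 12*(-36) = -432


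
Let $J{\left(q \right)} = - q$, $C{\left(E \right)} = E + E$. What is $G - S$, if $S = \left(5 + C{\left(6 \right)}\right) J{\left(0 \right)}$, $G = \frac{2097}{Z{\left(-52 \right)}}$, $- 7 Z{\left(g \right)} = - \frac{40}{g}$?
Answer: $- \frac{190827}{10} \approx -19083.0$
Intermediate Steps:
$C{\left(E \right)} = 2 E$
$Z{\left(g \right)} = \frac{40}{7 g}$ ($Z{\left(g \right)} = - \frac{\left(-40\right) \frac{1}{g}}{7} = \frac{40}{7 g}$)
$G = - \frac{190827}{10}$ ($G = \frac{2097}{\frac{40}{7} \frac{1}{-52}} = \frac{2097}{\frac{40}{7} \left(- \frac{1}{52}\right)} = \frac{2097}{- \frac{10}{91}} = 2097 \left(- \frac{91}{10}\right) = - \frac{190827}{10} \approx -19083.0$)
$S = 0$ ($S = \left(5 + 2 \cdot 6\right) \left(\left(-1\right) 0\right) = \left(5 + 12\right) 0 = 17 \cdot 0 = 0$)
$G - S = - \frac{190827}{10} - 0 = - \frac{190827}{10} + 0 = - \frac{190827}{10}$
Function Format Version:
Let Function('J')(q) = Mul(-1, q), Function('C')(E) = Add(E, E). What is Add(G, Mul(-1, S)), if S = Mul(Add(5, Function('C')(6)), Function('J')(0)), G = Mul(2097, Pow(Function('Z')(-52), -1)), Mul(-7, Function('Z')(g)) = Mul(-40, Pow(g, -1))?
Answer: Rational(-190827, 10) ≈ -19083.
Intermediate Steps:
Function('C')(E) = Mul(2, E)
Function('Z')(g) = Mul(Rational(40, 7), Pow(g, -1)) (Function('Z')(g) = Mul(Rational(-1, 7), Mul(-40, Pow(g, -1))) = Mul(Rational(40, 7), Pow(g, -1)))
G = Rational(-190827, 10) (G = Mul(2097, Pow(Mul(Rational(40, 7), Pow(-52, -1)), -1)) = Mul(2097, Pow(Mul(Rational(40, 7), Rational(-1, 52)), -1)) = Mul(2097, Pow(Rational(-10, 91), -1)) = Mul(2097, Rational(-91, 10)) = Rational(-190827, 10) ≈ -19083.)
S = 0 (S = Mul(Add(5, Mul(2, 6)), Mul(-1, 0)) = Mul(Add(5, 12), 0) = Mul(17, 0) = 0)
Add(G, Mul(-1, S)) = Add(Rational(-190827, 10), Mul(-1, 0)) = Add(Rational(-190827, 10), 0) = Rational(-190827, 10)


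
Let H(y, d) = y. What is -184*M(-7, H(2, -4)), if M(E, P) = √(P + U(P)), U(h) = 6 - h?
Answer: -184*√6 ≈ -450.71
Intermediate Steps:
M(E, P) = √6 (M(E, P) = √(P + (6 - P)) = √6)
-184*M(-7, H(2, -4)) = -184*√6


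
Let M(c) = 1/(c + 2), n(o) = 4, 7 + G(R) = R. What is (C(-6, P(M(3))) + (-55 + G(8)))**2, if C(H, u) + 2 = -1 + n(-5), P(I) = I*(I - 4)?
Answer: 2809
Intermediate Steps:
G(R) = -7 + R
M(c) = 1/(2 + c)
P(I) = I*(-4 + I)
C(H, u) = 1 (C(H, u) = -2 + (-1 + 4) = -2 + 3 = 1)
(C(-6, P(M(3))) + (-55 + G(8)))**2 = (1 + (-55 + (-7 + 8)))**2 = (1 + (-55 + 1))**2 = (1 - 54)**2 = (-53)**2 = 2809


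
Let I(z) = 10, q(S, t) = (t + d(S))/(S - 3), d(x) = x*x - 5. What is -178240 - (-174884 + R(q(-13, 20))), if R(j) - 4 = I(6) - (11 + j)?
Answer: -6741/2 ≈ -3370.5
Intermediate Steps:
d(x) = -5 + x**2 (d(x) = x**2 - 5 = -5 + x**2)
q(S, t) = (-5 + t + S**2)/(-3 + S) (q(S, t) = (t + (-5 + S**2))/(S - 3) = (-5 + t + S**2)/(-3 + S))
R(j) = 3 - j (R(j) = 4 + (10 - (11 + j)) = 4 + (10 + (-11 - j)) = 4 + (-1 - j) = 3 - j)
-178240 - (-174884 + R(q(-13, 20))) = -178240 - (-174884 + (3 - (-5 + 20 + (-13)**2)/(-3 - 13))) = -178240 - (-174884 + (3 - (-5 + 20 + 169)/(-16))) = -178240 - (-174884 + (3 - (-1)*184/16)) = -178240 - (-174884 + (3 - 1*(-23/2))) = -178240 - (-174884 + (3 + 23/2)) = -178240 - (-174884 + 29/2) = -178240 - 1*(-349739/2) = -178240 + 349739/2 = -6741/2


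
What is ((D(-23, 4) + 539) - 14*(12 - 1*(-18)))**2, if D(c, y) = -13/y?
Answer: 214369/16 ≈ 13398.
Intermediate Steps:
((D(-23, 4) + 539) - 14*(12 - 1*(-18)))**2 = ((-13/4 + 539) - 14*(12 - 1*(-18)))**2 = ((-13*1/4 + 539) - 14*(12 + 18))**2 = ((-13/4 + 539) - 14*30)**2 = (2143/4 - 420)**2 = (463/4)**2 = 214369/16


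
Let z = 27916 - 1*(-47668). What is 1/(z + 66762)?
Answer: 1/142346 ≈ 7.0251e-6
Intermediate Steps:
z = 75584 (z = 27916 + 47668 = 75584)
1/(z + 66762) = 1/(75584 + 66762) = 1/142346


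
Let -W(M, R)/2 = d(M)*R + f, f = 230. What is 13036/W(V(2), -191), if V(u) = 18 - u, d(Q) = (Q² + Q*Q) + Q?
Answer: 3259/50309 ≈ 0.064780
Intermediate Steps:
d(Q) = Q + 2*Q² (d(Q) = (Q² + Q²) + Q = 2*Q² + Q = Q + 2*Q²)
W(M, R) = -460 - 2*M*R*(1 + 2*M) (W(M, R) = -2*((M*(1 + 2*M))*R + 230) = -2*(M*R*(1 + 2*M) + 230) = -2*(230 + M*R*(1 + 2*M)) = -460 - 2*M*R*(1 + 2*M))
13036/W(V(2), -191) = 13036/(-460 - 2*(18 - 1*2)*(-191)*(1 + 2*(18 - 1*2))) = 13036/(-460 - 2*(18 - 2)*(-191)*(1 + 2*(18 - 2))) = 13036/(-460 - 2*16*(-191)*(1 + 2*16)) = 13036/(-460 - 2*16*(-191)*(1 + 32)) = 13036/(-460 - 2*16*(-191)*33) = 13036/(-460 + 201696) = 13036/201236 = 13036*(1/201236) = 3259/50309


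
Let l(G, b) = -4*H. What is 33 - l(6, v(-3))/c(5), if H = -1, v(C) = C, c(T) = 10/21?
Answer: 123/5 ≈ 24.600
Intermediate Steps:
c(T) = 10/21 (c(T) = 10*(1/21) = 10/21)
l(G, b) = 4 (l(G, b) = -4*(-1) = 4)
33 - l(6, v(-3))/c(5) = 33 - 4/10/21 = 33 - 4*21/10 = 33 - 1*42/5 = 33 - 42/5 = 123/5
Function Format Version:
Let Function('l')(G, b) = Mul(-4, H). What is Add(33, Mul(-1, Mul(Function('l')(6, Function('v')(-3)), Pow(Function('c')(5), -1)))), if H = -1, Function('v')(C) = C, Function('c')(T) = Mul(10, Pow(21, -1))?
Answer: Rational(123, 5) ≈ 24.600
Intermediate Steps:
Function('c')(T) = Rational(10, 21) (Function('c')(T) = Mul(10, Rational(1, 21)) = Rational(10, 21))
Function('l')(G, b) = 4 (Function('l')(G, b) = Mul(-4, -1) = 4)
Add(33, Mul(-1, Mul(Function('l')(6, Function('v')(-3)), Pow(Function('c')(5), -1)))) = Add(33, Mul(-1, Mul(4, Pow(Rational(10, 21), -1)))) = Add(33, Mul(-1, Mul(4, Rational(21, 10)))) = Add(33, Mul(-1, Rational(42, 5))) = Add(33, Rational(-42, 5)) = Rational(123, 5)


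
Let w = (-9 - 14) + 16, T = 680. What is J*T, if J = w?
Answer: -4760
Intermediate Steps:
w = -7 (w = -23 + 16 = -7)
J = -7
J*T = -7*680 = -4760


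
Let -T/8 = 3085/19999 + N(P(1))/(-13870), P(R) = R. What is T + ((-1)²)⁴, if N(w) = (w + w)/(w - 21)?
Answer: -162353673/693465325 ≈ -0.23412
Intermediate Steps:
N(w) = 2*w/(-21 + w) (N(w) = (2*w)/(-21 + w) = 2*w/(-21 + w))
T = -855818998/693465325 (T = -8*(3085/19999 + (2*1/(-21 + 1))/(-13870)) = -8*(3085*(1/19999) + (2*1/(-20))*(-1/13870)) = -8*(3085/19999 + (2*1*(-1/20))*(-1/13870)) = -8*(3085/19999 - ⅒*(-1/13870)) = -8*(3085/19999 + 1/138700) = -8*427909499/2773861300 = -855818998/693465325 ≈ -1.2341)
T + ((-1)²)⁴ = -855818998/693465325 + ((-1)²)⁴ = -855818998/693465325 + 1⁴ = -855818998/693465325 + 1 = -162353673/693465325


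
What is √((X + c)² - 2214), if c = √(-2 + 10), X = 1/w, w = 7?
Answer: √(-108093 + 28*√2)/7 ≈ 46.959*I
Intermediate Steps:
X = ⅐ (X = 1/7 = ⅐ ≈ 0.14286)
c = 2*√2 (c = √8 = 2*√2 ≈ 2.8284)
√((X + c)² - 2214) = √((⅐ + 2*√2)² - 2214) = √(-2214 + (⅐ + 2*√2)²)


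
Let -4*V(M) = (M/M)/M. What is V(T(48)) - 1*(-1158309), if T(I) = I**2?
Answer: 10674975743/9216 ≈ 1.1583e+6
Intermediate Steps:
V(M) = -1/(4*M) (V(M) = -M/M/(4*M) = -1/(4*M))
V(T(48)) - 1*(-1158309) = -1/(4*(48**2)) - 1*(-1158309) = -1/4/2304 + 1158309 = -1/4*1/2304 + 1158309 = -1/9216 + 1158309 = 10674975743/9216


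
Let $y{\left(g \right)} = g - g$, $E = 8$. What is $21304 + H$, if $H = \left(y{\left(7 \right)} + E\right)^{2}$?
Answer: $21368$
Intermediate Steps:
$y{\left(g \right)} = 0$
$H = 64$ ($H = \left(0 + 8\right)^{2} = 8^{2} = 64$)
$21304 + H = 21304 + 64 = 21368$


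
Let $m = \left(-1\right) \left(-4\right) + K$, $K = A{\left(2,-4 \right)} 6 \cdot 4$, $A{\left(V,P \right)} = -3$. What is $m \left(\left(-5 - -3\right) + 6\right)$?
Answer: $-272$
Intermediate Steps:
$K = -72$ ($K = \left(-3\right) 6 \cdot 4 = \left(-18\right) 4 = -72$)
$m = -68$ ($m = \left(-1\right) \left(-4\right) - 72 = 4 - 72 = -68$)
$m \left(\left(-5 - -3\right) + 6\right) = - 68 \left(\left(-5 - -3\right) + 6\right) = - 68 \left(\left(-5 + 3\right) + 6\right) = - 68 \left(-2 + 6\right) = \left(-68\right) 4 = -272$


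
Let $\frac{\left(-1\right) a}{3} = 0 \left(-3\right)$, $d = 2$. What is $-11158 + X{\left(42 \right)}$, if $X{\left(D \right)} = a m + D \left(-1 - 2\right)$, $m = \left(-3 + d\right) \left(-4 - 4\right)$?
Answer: $-11284$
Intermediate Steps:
$a = 0$ ($a = - 3 \cdot 0 \left(-3\right) = \left(-3\right) 0 = 0$)
$m = 8$ ($m = \left(-3 + 2\right) \left(-4 - 4\right) = - (-4 + \left(-4 + 0\right)) = - (-4 - 4) = \left(-1\right) \left(-8\right) = 8$)
$X{\left(D \right)} = - 3 D$ ($X{\left(D \right)} = 0 \cdot 8 + D \left(-1 - 2\right) = 0 + D \left(-3\right) = 0 - 3 D = - 3 D$)
$-11158 + X{\left(42 \right)} = -11158 - 126 = -11284$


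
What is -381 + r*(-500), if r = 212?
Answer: -106381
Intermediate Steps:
-381 + r*(-500) = -381 + 212*(-500) = -381 - 106000 = -106381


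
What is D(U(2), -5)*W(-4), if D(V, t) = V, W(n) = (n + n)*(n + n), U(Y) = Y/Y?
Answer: 64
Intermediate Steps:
U(Y) = 1
W(n) = 4*n² (W(n) = (2*n)*(2*n) = 4*n²)
D(U(2), -5)*W(-4) = 1*(4*(-4)²) = 1*(4*16) = 1*64 = 64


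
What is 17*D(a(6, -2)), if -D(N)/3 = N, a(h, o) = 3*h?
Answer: -918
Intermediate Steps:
D(N) = -3*N
17*D(a(6, -2)) = 17*(-9*6) = 17*(-3*18) = 17*(-54) = -918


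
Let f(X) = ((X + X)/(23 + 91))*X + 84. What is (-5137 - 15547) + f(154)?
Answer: -1150484/57 ≈ -20184.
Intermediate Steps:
f(X) = 84 + X²/57 (f(X) = ((2*X)/114)*X + 84 = ((2*X)*(1/114))*X + 84 = (X/57)*X + 84 = X²/57 + 84 = 84 + X²/57)
(-5137 - 15547) + f(154) = (-5137 - 15547) + (84 + (1/57)*154²) = -20684 + (84 + (1/57)*23716) = -20684 + (84 + 23716/57) = -20684 + 28504/57 = -1150484/57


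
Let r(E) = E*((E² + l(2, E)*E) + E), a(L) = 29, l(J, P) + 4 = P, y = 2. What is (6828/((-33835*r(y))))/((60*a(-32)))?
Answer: -569/19624300 ≈ -2.8995e-5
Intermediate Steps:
l(J, P) = -4 + P
r(E) = E*(E + E² + E*(-4 + E)) (r(E) = E*((E² + (-4 + E)*E) + E) = E*((E² + E*(-4 + E)) + E) = E*(E + E² + E*(-4 + E)))
(6828/((-33835*r(y))))/((60*a(-32))) = (6828/((-33835*2²*(-3 + 2*2))))/((60*29)) = (6828/((-135340*(-3 + 4))))/1740 = (6828/((-135340)))*(1/1740) = (6828/((-33835*4)))*(1/1740) = (6828/(-135340))*(1/1740) = (6828*(-1/135340))*(1/1740) = -1707/33835*1/1740 = -569/19624300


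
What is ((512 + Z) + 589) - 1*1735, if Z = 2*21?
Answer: -592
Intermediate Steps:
Z = 42
((512 + Z) + 589) - 1*1735 = ((512 + 42) + 589) - 1*1735 = (554 + 589) - 1735 = 1143 - 1735 = -592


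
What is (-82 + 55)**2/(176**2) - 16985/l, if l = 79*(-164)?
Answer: 1694849/1270016 ≈ 1.3345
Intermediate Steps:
l = -12956
(-82 + 55)**2/(176**2) - 16985/l = (-82 + 55)**2/(176**2) - 16985/(-12956) = (-27)**2/30976 - 16985*(-1/12956) = 729*(1/30976) + 215/164 = 729/30976 + 215/164 = 1694849/1270016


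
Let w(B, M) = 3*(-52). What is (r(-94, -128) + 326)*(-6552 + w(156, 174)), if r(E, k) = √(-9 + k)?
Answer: -2186808 - 6708*I*√137 ≈ -2.1868e+6 - 78515.0*I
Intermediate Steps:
w(B, M) = -156
(r(-94, -128) + 326)*(-6552 + w(156, 174)) = (√(-9 - 128) + 326)*(-6552 - 156) = (√(-137) + 326)*(-6708) = (I*√137 + 326)*(-6708) = (326 + I*√137)*(-6708) = -2186808 - 6708*I*√137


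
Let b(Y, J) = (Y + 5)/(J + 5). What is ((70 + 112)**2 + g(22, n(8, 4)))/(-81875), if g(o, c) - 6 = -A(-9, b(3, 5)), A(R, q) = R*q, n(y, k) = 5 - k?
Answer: -165686/409375 ≈ -0.40473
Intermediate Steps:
b(Y, J) = (5 + Y)/(5 + J)
g(o, c) = 66/5 (g(o, c) = 6 - (-9)*(5 + 3)/(5 + 5) = 6 - (-9)*8/10 = 6 - (-9)*(1/10)*8 = 6 - (-9)*4/5 = 6 - 1*(-36/5) = 6 + 36/5 = 66/5)
((70 + 112)**2 + g(22, n(8, 4)))/(-81875) = ((70 + 112)**2 + 66/5)/(-81875) = (182**2 + 66/5)*(-1/81875) = (33124 + 66/5)*(-1/81875) = (165686/5)*(-1/81875) = -165686/409375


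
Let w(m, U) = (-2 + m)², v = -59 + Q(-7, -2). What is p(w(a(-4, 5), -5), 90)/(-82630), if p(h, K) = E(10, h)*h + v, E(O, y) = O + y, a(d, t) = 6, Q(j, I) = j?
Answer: -35/8263 ≈ -0.0042358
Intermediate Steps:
v = -66 (v = -59 - 7 = -66)
p(h, K) = -66 + h*(10 + h) (p(h, K) = (10 + h)*h - 66 = h*(10 + h) - 66 = -66 + h*(10 + h))
p(w(a(-4, 5), -5), 90)/(-82630) = (-66 + (-2 + 6)²*(10 + (-2 + 6)²))/(-82630) = (-66 + 4²*(10 + 4²))*(-1/82630) = (-66 + 16*(10 + 16))*(-1/82630) = (-66 + 16*26)*(-1/82630) = (-66 + 416)*(-1/82630) = 350*(-1/82630) = -35/8263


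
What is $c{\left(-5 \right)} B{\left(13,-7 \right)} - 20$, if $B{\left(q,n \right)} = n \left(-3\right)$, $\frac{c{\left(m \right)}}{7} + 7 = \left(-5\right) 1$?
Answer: $-1784$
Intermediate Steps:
$c{\left(m \right)} = -84$ ($c{\left(m \right)} = -49 + 7 \left(\left(-5\right) 1\right) = -49 + 7 \left(-5\right) = -49 - 35 = -84$)
$B{\left(q,n \right)} = - 3 n$
$c{\left(-5 \right)} B{\left(13,-7 \right)} - 20 = - 84 \left(\left(-3\right) \left(-7\right)\right) - 20 = \left(-84\right) 21 - 20 = -1764 - 20 = -1784$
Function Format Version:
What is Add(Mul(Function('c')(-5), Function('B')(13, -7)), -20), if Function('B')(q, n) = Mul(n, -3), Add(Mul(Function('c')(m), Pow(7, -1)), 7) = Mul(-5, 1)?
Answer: -1784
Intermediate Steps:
Function('c')(m) = -84 (Function('c')(m) = Add(-49, Mul(7, Mul(-5, 1))) = Add(-49, Mul(7, -5)) = Add(-49, -35) = -84)
Function('B')(q, n) = Mul(-3, n)
Add(Mul(Function('c')(-5), Function('B')(13, -7)), -20) = Add(Mul(-84, Mul(-3, -7)), -20) = Add(Mul(-84, 21), -20) = Add(-1764, -20) = -1784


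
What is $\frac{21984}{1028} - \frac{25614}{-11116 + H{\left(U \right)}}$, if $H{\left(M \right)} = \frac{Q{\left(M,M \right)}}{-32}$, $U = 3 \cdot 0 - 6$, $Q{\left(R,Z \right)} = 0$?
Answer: $\frac{33838167}{1428406} \approx 23.689$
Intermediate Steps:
$U = -6$ ($U = 0 - 6 = -6$)
$H{\left(M \right)} = 0$ ($H{\left(M \right)} = \frac{0}{-32} = 0 \left(- \frac{1}{32}\right) = 0$)
$\frac{21984}{1028} - \frac{25614}{-11116 + H{\left(U \right)}} = \frac{21984}{1028} - \frac{25614}{-11116 + 0} = 21984 \cdot \frac{1}{1028} - \frac{25614}{-11116} = \frac{5496}{257} - - \frac{12807}{5558} = \frac{5496}{257} + \frac{12807}{5558} = \frac{33838167}{1428406}$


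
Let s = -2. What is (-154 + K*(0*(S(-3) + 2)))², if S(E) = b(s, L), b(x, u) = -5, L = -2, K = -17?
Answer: 23716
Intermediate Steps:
S(E) = -5
(-154 + K*(0*(S(-3) + 2)))² = (-154 - 0*(-5 + 2))² = (-154 - 0*(-3))² = (-154 - 17*0)² = (-154 + 0)² = (-154)² = 23716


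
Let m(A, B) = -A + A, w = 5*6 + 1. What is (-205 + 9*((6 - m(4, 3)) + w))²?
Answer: 16384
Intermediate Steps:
w = 31 (w = 30 + 1 = 31)
m(A, B) = 0
(-205 + 9*((6 - m(4, 3)) + w))² = (-205 + 9*((6 - 1*0) + 31))² = (-205 + 9*((6 + 0) + 31))² = (-205 + 9*(6 + 31))² = (-205 + 9*37)² = (-205 + 333)² = 128² = 16384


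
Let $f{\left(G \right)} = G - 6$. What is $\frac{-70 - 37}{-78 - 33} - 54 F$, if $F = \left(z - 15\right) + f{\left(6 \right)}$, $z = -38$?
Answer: $\frac{317789}{111} \approx 2863.0$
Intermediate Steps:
$f{\left(G \right)} = -6 + G$ ($f{\left(G \right)} = G - 6 = -6 + G$)
$F = -53$ ($F = \left(-38 - 15\right) + \left(-6 + 6\right) = -53 + 0 = -53$)
$\frac{-70 - 37}{-78 - 33} - 54 F = \frac{-70 - 37}{-78 - 33} - -2862 = - \frac{107}{-111} + 2862 = \left(-107\right) \left(- \frac{1}{111}\right) + 2862 = \frac{107}{111} + 2862 = \frac{317789}{111}$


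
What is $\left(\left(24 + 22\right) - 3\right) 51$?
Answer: $2193$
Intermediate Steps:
$\left(\left(24 + 22\right) - 3\right) 51 = \left(46 - 3\right) 51 = 43 \cdot 51 = 2193$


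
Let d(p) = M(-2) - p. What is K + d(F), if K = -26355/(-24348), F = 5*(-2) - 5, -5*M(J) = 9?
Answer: 579581/40580 ≈ 14.282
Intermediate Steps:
M(J) = -9/5 (M(J) = -⅕*9 = -9/5)
F = -15 (F = -10 - 5 = -15)
d(p) = -9/5 - p
K = 8785/8116 (K = -26355*(-1/24348) = 8785/8116 ≈ 1.0824)
K + d(F) = 8785/8116 + (-9/5 - 1*(-15)) = 8785/8116 + (-9/5 + 15) = 8785/8116 + 66/5 = 579581/40580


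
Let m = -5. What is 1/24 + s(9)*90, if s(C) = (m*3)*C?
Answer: -291599/24 ≈ -12150.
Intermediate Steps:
s(C) = -15*C (s(C) = (-5*3)*C = -15*C)
1/24 + s(9)*90 = 1/24 - 15*9*90 = 1/24 - 135*90 = 1/24 - 12150 = -291599/24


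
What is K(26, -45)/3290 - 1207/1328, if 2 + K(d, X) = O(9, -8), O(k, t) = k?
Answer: -282981/312080 ≈ -0.90676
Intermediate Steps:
K(d, X) = 7 (K(d, X) = -2 + 9 = 7)
K(26, -45)/3290 - 1207/1328 = 7/3290 - 1207/1328 = 7*(1/3290) - 1207*1/1328 = 1/470 - 1207/1328 = -282981/312080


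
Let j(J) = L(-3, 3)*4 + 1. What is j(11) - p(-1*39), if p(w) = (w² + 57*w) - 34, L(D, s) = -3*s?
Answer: 701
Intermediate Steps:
p(w) = -34 + w² + 57*w
j(J) = -35 (j(J) = -3*3*4 + 1 = -9*4 + 1 = -36 + 1 = -35)
j(11) - p(-1*39) = -35 - (-34 + (-1*39)² + 57*(-1*39)) = -35 - (-34 + (-39)² + 57*(-39)) = -35 - (-34 + 1521 - 2223) = -35 - 1*(-736) = -35 + 736 = 701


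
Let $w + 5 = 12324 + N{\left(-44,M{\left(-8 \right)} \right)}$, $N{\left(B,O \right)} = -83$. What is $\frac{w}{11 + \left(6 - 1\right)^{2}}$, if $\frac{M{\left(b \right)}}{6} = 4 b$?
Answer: $\frac{3059}{9} \approx 339.89$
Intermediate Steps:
$M{\left(b \right)} = 24 b$ ($M{\left(b \right)} = 6 \cdot 4 b = 24 b$)
$w = 12236$ ($w = -5 + \left(12324 - 83\right) = -5 + 12241 = 12236$)
$\frac{w}{11 + \left(6 - 1\right)^{2}} = \frac{1}{11 + \left(6 - 1\right)^{2}} \cdot 12236 = \frac{1}{11 + 5^{2}} \cdot 12236 = \frac{1}{11 + 25} \cdot 12236 = \frac{1}{36} \cdot 12236 = \frac{3059}{9}$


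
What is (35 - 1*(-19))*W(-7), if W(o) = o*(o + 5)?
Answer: 756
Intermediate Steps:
W(o) = o*(5 + o)
(35 - 1*(-19))*W(-7) = (35 - 1*(-19))*(-7*(5 - 7)) = (35 + 19)*(-7*(-2)) = 54*14 = 756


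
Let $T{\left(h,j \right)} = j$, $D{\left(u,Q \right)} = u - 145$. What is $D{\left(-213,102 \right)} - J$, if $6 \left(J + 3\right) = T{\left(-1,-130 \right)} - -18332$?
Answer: $- \frac{10166}{3} \approx -3388.7$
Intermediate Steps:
$D{\left(u,Q \right)} = -145 + u$
$J = \frac{9092}{3}$ ($J = -3 + \frac{-130 - -18332}{6} = -3 + \frac{-130 + 18332}{6} = -3 + \frac{1}{6} \cdot 18202 = -3 + \frac{9101}{3} = \frac{9092}{3} \approx 3030.7$)
$D{\left(-213,102 \right)} - J = \left(-145 - 213\right) - \frac{9092}{3} = -358 - \frac{9092}{3} = - \frac{10166}{3}$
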